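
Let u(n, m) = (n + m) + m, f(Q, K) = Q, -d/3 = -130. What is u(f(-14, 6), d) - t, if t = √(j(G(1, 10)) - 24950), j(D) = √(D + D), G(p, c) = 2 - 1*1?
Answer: 766 - √(-24950 + √2) ≈ 766.0 - 157.95*I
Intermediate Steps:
d = 390 (d = -3*(-130) = 390)
G(p, c) = 1 (G(p, c) = 2 - 1 = 1)
j(D) = √2*√D (j(D) = √(2*D) = √2*√D)
u(n, m) = n + 2*m (u(n, m) = (m + n) + m = n + 2*m)
t = √(-24950 + √2) (t = √(√2*√1 - 24950) = √(√2*1 - 24950) = √(√2 - 24950) = √(-24950 + √2) ≈ 157.95*I)
u(f(-14, 6), d) - t = (-14 + 2*390) - √(-24950 + √2) = (-14 + 780) - √(-24950 + √2) = 766 - √(-24950 + √2)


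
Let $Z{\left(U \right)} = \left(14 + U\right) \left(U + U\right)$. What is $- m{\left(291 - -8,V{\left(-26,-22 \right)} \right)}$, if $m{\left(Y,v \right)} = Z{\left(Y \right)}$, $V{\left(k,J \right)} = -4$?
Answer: $-187174$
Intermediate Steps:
$Z{\left(U \right)} = 2 U \left(14 + U\right)$ ($Z{\left(U \right)} = \left(14 + U\right) 2 U = 2 U \left(14 + U\right)$)
$m{\left(Y,v \right)} = 2 Y \left(14 + Y\right)$
$- m{\left(291 - -8,V{\left(-26,-22 \right)} \right)} = - 2 \left(291 - -8\right) \left(14 + \left(291 - -8\right)\right) = - 2 \left(291 + 8\right) \left(14 + \left(291 + 8\right)\right) = - 2 \cdot 299 \left(14 + 299\right) = - 2 \cdot 299 \cdot 313 = \left(-1\right) 187174 = -187174$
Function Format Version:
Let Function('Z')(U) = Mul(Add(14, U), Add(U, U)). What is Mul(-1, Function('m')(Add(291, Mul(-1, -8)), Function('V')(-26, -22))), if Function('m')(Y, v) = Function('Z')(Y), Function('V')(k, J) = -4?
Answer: -187174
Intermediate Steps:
Function('Z')(U) = Mul(2, U, Add(14, U)) (Function('Z')(U) = Mul(Add(14, U), Mul(2, U)) = Mul(2, U, Add(14, U)))
Function('m')(Y, v) = Mul(2, Y, Add(14, Y))
Mul(-1, Function('m')(Add(291, Mul(-1, -8)), Function('V')(-26, -22))) = Mul(-1, Mul(2, Add(291, Mul(-1, -8)), Add(14, Add(291, Mul(-1, -8))))) = Mul(-1, Mul(2, Add(291, 8), Add(14, Add(291, 8)))) = Mul(-1, Mul(2, 299, Add(14, 299))) = Mul(-1, Mul(2, 299, 313)) = Mul(-1, 187174) = -187174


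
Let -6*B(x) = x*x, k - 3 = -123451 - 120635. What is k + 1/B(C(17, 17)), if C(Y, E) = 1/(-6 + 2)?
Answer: -244179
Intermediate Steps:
C(Y, E) = -1/4 (C(Y, E) = 1/(-4) = -1/4)
k = -244083 (k = 3 + (-123451 - 120635) = 3 - 244086 = -244083)
B(x) = -x**2/6 (B(x) = -x*x/6 = -x**2/6)
k + 1/B(C(17, 17)) = -244083 + 1/(-(-1/4)**2/6) = -244083 + 1/(-1/6*1/16) = -244083 + 1/(-1/96) = -244083 - 96 = -244179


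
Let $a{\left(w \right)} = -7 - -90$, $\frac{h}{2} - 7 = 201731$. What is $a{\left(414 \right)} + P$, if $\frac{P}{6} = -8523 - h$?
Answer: $-2471911$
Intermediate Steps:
$h = 403476$ ($h = 14 + 2 \cdot 201731 = 14 + 403462 = 403476$)
$a{\left(w \right)} = 83$ ($a{\left(w \right)} = -7 + 90 = 83$)
$P = -2471994$ ($P = 6 \left(-8523 - 403476\right) = 6 \left(-411999\right) = -2471994$)
$a{\left(414 \right)} + P = 83 - 2471994 = -2471911$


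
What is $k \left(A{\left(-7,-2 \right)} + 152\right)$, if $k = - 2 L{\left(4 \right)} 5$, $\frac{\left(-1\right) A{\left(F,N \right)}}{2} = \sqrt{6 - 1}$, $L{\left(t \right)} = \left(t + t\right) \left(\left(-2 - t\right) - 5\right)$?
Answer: $133760 - 1760 \sqrt{5} \approx 1.2982 \cdot 10^{5}$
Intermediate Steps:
$L{\left(t \right)} = 2 t \left(-7 - t\right)$
$A{\left(F,N \right)} = - 2 \sqrt{5}$ ($A{\left(F,N \right)} = - 2 \sqrt{6 - 1} = - 2 \sqrt{5}$)
$k = 880$ ($k = - 2 \left(\left(-2\right) 4 \left(7 + 4\right)\right) 5 = - 2 \left(\left(-2\right) 4 \cdot 11\right) 5 = \left(-2\right) \left(-88\right) 5 = 176 \cdot 5 = 880$)
$k \left(A{\left(-7,-2 \right)} + 152\right) = 880 \left(- 2 \sqrt{5} + 152\right) = 880 \left(152 - 2 \sqrt{5}\right) = 133760 - 1760 \sqrt{5}$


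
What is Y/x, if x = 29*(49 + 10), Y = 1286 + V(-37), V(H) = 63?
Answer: 1349/1711 ≈ 0.78843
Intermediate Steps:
Y = 1349 (Y = 1286 + 63 = 1349)
x = 1711 (x = 29*59 = 1711)
Y/x = 1349/1711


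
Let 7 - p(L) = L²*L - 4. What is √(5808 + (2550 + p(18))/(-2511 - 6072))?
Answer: 7*√8732472945/8583 ≈ 76.213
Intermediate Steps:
p(L) = 11 - L³ (p(L) = 7 - (L²*L - 4) = 7 - (L³ - 4) = 7 - (-4 + L³) = 7 + (4 - L³) = 11 - L³)
√(5808 + (2550 + p(18))/(-2511 - 6072)) = √(5808 + (2550 + (11 - 1*18³))/(-2511 - 6072)) = √(5808 + (2550 + (11 - 1*5832))/(-8583)) = √(5808 + (2550 + (11 - 5832))*(-1/8583)) = √(5808 + (2550 - 5821)*(-1/8583)) = √(5808 - 3271*(-1/8583)) = √(5808 + 3271/8583) = √(49853335/8583) = 7*√8732472945/8583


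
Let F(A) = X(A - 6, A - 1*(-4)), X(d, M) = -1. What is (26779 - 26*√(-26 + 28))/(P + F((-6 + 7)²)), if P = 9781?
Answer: 26779/9780 - 13*√2/4890 ≈ 2.7344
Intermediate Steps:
F(A) = -1
(26779 - 26*√(-26 + 28))/(P + F((-6 + 7)²)) = (26779 - 26*√(-26 + 28))/(9781 - 1) = (26779 - 26*√2)/9780 = (26779 - 26*√2)*(1/9780) = 26779/9780 - 13*√2/4890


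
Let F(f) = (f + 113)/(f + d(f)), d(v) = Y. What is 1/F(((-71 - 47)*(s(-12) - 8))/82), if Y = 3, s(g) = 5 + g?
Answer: 504/2759 ≈ 0.18267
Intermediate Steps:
d(v) = 3
F(f) = (113 + f)/(3 + f) (F(f) = (f + 113)/(f + 3) = (113 + f)/(3 + f))
1/F(((-71 - 47)*(s(-12) - 8))/82) = 1/((113 + ((-71 - 47)*((5 - 12) - 8))/82)/(3 + ((-71 - 47)*((5 - 12) - 8))/82)) = 1/((113 - 118*(-7 - 8)*(1/82))/(3 - 118*(-7 - 8)*(1/82))) = 1/((113 - 118*(-15)*(1/82))/(3 - 118*(-15)*(1/82))) = 1/((113 + 1770*(1/82))/(3 + 1770*(1/82))) = 1/((113 + 885/41)/(3 + 885/41)) = 1/((5518/41)/(1008/41)) = 1/((41/1008)*(5518/41)) = 1/(2759/504) = 504/2759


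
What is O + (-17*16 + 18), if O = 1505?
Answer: 1251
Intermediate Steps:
O + (-17*16 + 18) = 1505 + (-17*16 + 18) = 1505 + (-272 + 18) = 1505 - 254 = 1251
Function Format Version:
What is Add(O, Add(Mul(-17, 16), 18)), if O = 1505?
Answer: 1251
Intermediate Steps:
Add(O, Add(Mul(-17, 16), 18)) = Add(1505, Add(Mul(-17, 16), 18)) = Add(1505, Add(-272, 18)) = Add(1505, -254) = 1251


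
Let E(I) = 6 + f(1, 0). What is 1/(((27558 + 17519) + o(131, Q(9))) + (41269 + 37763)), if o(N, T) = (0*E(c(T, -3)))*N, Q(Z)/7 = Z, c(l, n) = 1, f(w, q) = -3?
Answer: 1/124109 ≈ 8.0574e-6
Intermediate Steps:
E(I) = 3 (E(I) = 6 - 3 = 3)
Q(Z) = 7*Z
o(N, T) = 0 (o(N, T) = (0*3)*N = 0*N = 0)
1/(((27558 + 17519) + o(131, Q(9))) + (41269 + 37763)) = 1/(((27558 + 17519) + 0) + (41269 + 37763)) = 1/((45077 + 0) + 79032) = 1/(45077 + 79032) = 1/124109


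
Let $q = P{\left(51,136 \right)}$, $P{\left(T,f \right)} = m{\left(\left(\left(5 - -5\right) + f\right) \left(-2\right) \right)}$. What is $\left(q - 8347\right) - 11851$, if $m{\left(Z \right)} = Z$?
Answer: $-20490$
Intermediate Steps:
$P{\left(T,f \right)} = -20 - 2 f$ ($P{\left(T,f \right)} = \left(\left(5 - -5\right) + f\right) \left(-2\right) = \left(\left(5 + 5\right) + f\right) \left(-2\right) = \left(10 + f\right) \left(-2\right) = -20 - 2 f$)
$q = -292$ ($q = -20 - 272 = -292$)
$\left(q - 8347\right) - 11851 = \left(-292 - 8347\right) - 11851 = -8639 - 11851 = -20490$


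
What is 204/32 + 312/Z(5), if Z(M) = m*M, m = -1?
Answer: -2241/40 ≈ -56.025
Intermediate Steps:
Z(M) = -M
204/32 + 312/Z(5) = 204/32 + 312/((-1*5)) = 204*(1/32) + 312/(-5) = 51/8 + 312*(-⅕) = 51/8 - 312/5 = -2241/40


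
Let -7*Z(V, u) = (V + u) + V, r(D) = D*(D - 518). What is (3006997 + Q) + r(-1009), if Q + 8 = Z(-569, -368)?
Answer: 31835630/7 ≈ 4.5479e+6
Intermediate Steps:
r(D) = D*(-518 + D)
Z(V, u) = -2*V/7 - u/7 (Z(V, u) = -((V + u) + V)/7 = -(u + 2*V)/7 = -2*V/7 - u/7)
Q = 1450/7 (Q = -8 + (-2/7*(-569) - 1/7*(-368)) = -8 + (1138/7 + 368/7) = -8 + 1506/7 = 1450/7 ≈ 207.14)
(3006997 + Q) + r(-1009) = (3006997 + 1450/7) - 1009*(-518 - 1009) = 21050429/7 - 1009*(-1527) = 21050429/7 + 1540743 = 31835630/7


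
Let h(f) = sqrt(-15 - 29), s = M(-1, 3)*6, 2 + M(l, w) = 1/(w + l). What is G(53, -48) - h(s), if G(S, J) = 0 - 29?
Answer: -29 - 2*I*sqrt(11) ≈ -29.0 - 6.6332*I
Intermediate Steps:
G(S, J) = -29
M(l, w) = -2 + 1/(l + w) (M(l, w) = -2 + 1/(w + l) = -2 + 1/(l + w))
s = -9 (s = ((1 - 2*(-1) - 2*3)/(-1 + 3))*6 = ((1 + 2 - 6)/2)*6 = ((1/2)*(-3))*6 = -3/2*6 = -9)
h(f) = 2*I*sqrt(11) (h(f) = sqrt(-44) = 2*I*sqrt(11))
G(53, -48) - h(s) = -29 - 2*I*sqrt(11)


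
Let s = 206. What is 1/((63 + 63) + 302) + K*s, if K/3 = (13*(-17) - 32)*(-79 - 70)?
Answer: 9971007289/428 ≈ 2.3297e+7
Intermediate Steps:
K = 113091 (K = 3*((13*(-17) - 32)*(-79 - 70)) = 3*((-221 - 32)*(-149)) = 3*(-253*(-149)) = 3*37697 = 113091)
1/((63 + 63) + 302) + K*s = 1/((63 + 63) + 302) + 113091*206 = 1/(126 + 302) + 23296746 = 1/428 + 23296746 = 9971007289/428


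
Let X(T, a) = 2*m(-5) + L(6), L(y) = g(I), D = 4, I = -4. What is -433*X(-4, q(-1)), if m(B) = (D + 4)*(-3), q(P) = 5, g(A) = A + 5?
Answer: 20351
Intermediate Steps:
g(A) = 5 + A
L(y) = 1 (L(y) = 5 - 4 = 1)
m(B) = -24 (m(B) = (4 + 4)*(-3) = 8*(-3) = -24)
X(T, a) = -47 (X(T, a) = 2*(-24) + 1 = -48 + 1 = -47)
-433*X(-4, q(-1)) = -433*(-47) = 20351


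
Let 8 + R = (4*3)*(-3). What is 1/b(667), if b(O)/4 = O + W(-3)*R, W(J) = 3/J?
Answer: 1/2844 ≈ 0.00035162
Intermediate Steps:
R = -44 (R = -8 + (4*3)*(-3) = -8 + 12*(-3) = -8 - 36 = -44)
b(O) = 176 + 4*O (b(O) = 4*(O + (3/(-3))*(-44)) = 4*(O + (3*(-⅓))*(-44)) = 4*(O - 1*(-44)) = 4*(O + 44) = 4*(44 + O) = 176 + 4*O)
1/b(667) = 1/(176 + 4*667) = 1/(176 + 2668) = 1/2844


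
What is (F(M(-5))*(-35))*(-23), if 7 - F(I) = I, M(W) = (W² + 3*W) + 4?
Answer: -5635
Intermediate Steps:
M(W) = 4 + W² + 3*W
F(I) = 7 - I
(F(M(-5))*(-35))*(-23) = ((7 - (4 + (-5)² + 3*(-5)))*(-35))*(-23) = ((7 - (4 + 25 - 15))*(-35))*(-23) = ((7 - 1*14)*(-35))*(-23) = ((7 - 14)*(-35))*(-23) = -7*(-35)*(-23) = 245*(-23) = -5635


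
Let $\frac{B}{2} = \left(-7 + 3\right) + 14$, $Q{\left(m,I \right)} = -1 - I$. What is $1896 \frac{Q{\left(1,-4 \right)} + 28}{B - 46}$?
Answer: $- \frac{29388}{13} \approx -2260.6$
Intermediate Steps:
$B = 20$ ($B = 2 \left(\left(-7 + 3\right) + 14\right) = 2 \left(-4 + 14\right) = 2 \cdot 10 = 20$)
$1896 \frac{Q{\left(1,-4 \right)} + 28}{B - 46} = 1896 \frac{\left(-1 - -4\right) + 28}{20 - 46} = 1896 \frac{\left(-1 + 4\right) + 28}{-26} = 1896 \left(3 + 28\right) \left(- \frac{1}{26}\right) = 1896 \cdot 31 \left(- \frac{1}{26}\right) = 1896 \left(- \frac{31}{26}\right) = - \frac{29388}{13}$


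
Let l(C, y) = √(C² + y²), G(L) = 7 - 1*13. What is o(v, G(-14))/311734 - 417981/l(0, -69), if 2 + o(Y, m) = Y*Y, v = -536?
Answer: -21713177628/3584941 ≈ -6056.8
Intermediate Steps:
G(L) = -6 (G(L) = 7 - 13 = -6)
o(Y, m) = -2 + Y² (o(Y, m) = -2 + Y*Y = -2 + Y²)
o(v, G(-14))/311734 - 417981/l(0, -69) = (-2 + (-536)²)/311734 - 417981/√(0² + (-69)²) = (-2 + 287296)*(1/311734) - 417981/√(0 + 4761) = 287294*(1/311734) - 417981/(√4761) = 143647/155867 - 417981/69 = 143647/155867 - 417981*1/69 = 143647/155867 - 139327/23 = -21713177628/3584941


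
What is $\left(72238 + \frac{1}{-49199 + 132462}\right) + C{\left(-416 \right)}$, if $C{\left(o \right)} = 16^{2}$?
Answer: $\frac{6036067923}{83263} \approx 72494.0$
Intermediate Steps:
$C{\left(o \right)} = 256$
$\left(72238 + \frac{1}{-49199 + 132462}\right) + C{\left(-416 \right)} = \left(72238 + \frac{1}{-49199 + 132462}\right) + 256 = \left(72238 + \frac{1}{83263}\right) + 256 = \frac{6014752595}{83263} + 256 = \frac{6036067923}{83263}$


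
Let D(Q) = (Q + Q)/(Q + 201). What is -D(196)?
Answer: -392/397 ≈ -0.98741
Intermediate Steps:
D(Q) = 2*Q/(201 + Q) (D(Q) = (2*Q)/(201 + Q) = 2*Q/(201 + Q))
-D(196) = -2*196/(201 + 196) = -2*196/397 = -1*392/397 = -392/397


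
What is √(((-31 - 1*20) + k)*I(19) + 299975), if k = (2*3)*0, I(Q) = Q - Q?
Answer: 65*√71 ≈ 547.70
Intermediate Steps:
I(Q) = 0
k = 0 (k = 6*0 = 0)
√(((-31 - 1*20) + k)*I(19) + 299975) = √(((-31 - 1*20) + 0)*0 + 299975) = √(((-31 - 20) + 0)*0 + 299975) = √((-51 + 0)*0 + 299975) = √(-51*0 + 299975) = √(0 + 299975) = √299975 = 65*√71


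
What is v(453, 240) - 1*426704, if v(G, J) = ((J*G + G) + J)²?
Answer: 11970777865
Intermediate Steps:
v(G, J) = (G + J + G*J)² (v(G, J) = ((G*J + G) + J)² = ((G + G*J) + J)² = (G + J + G*J)²)
v(453, 240) - 1*426704 = (453 + 240 + 453*240)² - 1*426704 = (453 + 240 + 108720)² - 426704 = 109413² - 426704 = 11971204569 - 426704 = 11970777865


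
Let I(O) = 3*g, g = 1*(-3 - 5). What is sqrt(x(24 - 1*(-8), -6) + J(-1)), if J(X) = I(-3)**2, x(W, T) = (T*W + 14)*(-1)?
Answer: sqrt(754) ≈ 27.459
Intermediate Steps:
g = -8 (g = 1*(-8) = -8)
I(O) = -24 (I(O) = 3*(-8) = -24)
x(W, T) = -14 - T*W (x(W, T) = (14 + T*W)*(-1) = -14 - T*W)
J(X) = 576 (J(X) = (-24)**2 = 576)
sqrt(x(24 - 1*(-8), -6) + J(-1)) = sqrt((-14 - 1*(-6)*(24 - 1*(-8))) + 576) = sqrt((-14 - 1*(-6)*(24 + 8)) + 576) = sqrt((-14 - 1*(-6)*32) + 576) = sqrt((-14 + 192) + 576) = sqrt(178 + 576) = sqrt(754)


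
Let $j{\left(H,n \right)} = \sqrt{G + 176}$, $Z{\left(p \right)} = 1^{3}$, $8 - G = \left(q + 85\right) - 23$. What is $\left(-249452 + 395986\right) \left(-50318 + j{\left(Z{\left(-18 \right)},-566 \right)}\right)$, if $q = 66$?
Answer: $-7373297812 + 293068 \sqrt{14} \approx -7.3722 \cdot 10^{9}$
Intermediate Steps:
$G = -120$ ($G = 8 - \left(\left(66 + 85\right) - 23\right) = 8 - \left(151 - 23\right) = 8 - 128 = -120$)
$Z{\left(p \right)} = 1$
$j{\left(H,n \right)} = 2 \sqrt{14}$ ($j{\left(H,n \right)} = \sqrt{-120 + 176} = \sqrt{56} = 2 \sqrt{14}$)
$\left(-249452 + 395986\right) \left(-50318 + j{\left(Z{\left(-18 \right)},-566 \right)}\right) = \left(-249452 + 395986\right) \left(-50318 + 2 \sqrt{14}\right) = 146534 \left(-50318 + 2 \sqrt{14}\right) = -7373297812 + 293068 \sqrt{14}$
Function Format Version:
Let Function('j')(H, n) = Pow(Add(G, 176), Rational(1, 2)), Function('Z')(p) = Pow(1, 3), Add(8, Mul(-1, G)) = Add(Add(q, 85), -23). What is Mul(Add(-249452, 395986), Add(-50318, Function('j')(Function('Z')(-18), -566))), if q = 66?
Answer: Add(-7373297812, Mul(293068, Pow(14, Rational(1, 2)))) ≈ -7.3722e+9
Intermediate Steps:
G = -120 (G = Add(8, Mul(-1, Add(Add(66, 85), -23))) = Add(8, Mul(-1, Add(151, -23))) = Add(8, Mul(-1, 128)) = Add(8, -128) = -120)
Function('Z')(p) = 1
Function('j')(H, n) = Mul(2, Pow(14, Rational(1, 2))) (Function('j')(H, n) = Pow(Add(-120, 176), Rational(1, 2)) = Pow(56, Rational(1, 2)) = Mul(2, Pow(14, Rational(1, 2))))
Mul(Add(-249452, 395986), Add(-50318, Function('j')(Function('Z')(-18), -566))) = Mul(Add(-249452, 395986), Add(-50318, Mul(2, Pow(14, Rational(1, 2))))) = Mul(146534, Add(-50318, Mul(2, Pow(14, Rational(1, 2))))) = Add(-7373297812, Mul(293068, Pow(14, Rational(1, 2))))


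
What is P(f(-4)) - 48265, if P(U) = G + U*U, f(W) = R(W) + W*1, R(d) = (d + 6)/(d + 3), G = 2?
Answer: -48227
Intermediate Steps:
R(d) = (6 + d)/(3 + d)
f(W) = W + (6 + W)/(3 + W) (f(W) = (6 + W)/(3 + W) + W*1 = (6 + W)/(3 + W) + W = W + (6 + W)/(3 + W))
P(U) = 2 + U**2 (P(U) = 2 + U*U = 2 + U**2)
P(f(-4)) - 48265 = (2 + ((6 - 4 - 4*(3 - 4))/(3 - 4))**2) - 48265 = (2 + ((6 - 4 - 4*(-1))/(-1))**2) - 48265 = (2 + (-(6 - 4 + 4))**2) - 48265 = (2 + (-1*6)**2) - 48265 = (2 + (-6)**2) - 48265 = (2 + 36) - 48265 = 38 - 48265 = -48227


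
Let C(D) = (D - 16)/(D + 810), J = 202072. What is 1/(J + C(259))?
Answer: 1069/216015211 ≈ 4.9487e-6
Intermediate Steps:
C(D) = (-16 + D)/(810 + D)
1/(J + C(259)) = 1/(202072 + (-16 + 259)/(810 + 259)) = 1/(202072 + 243/1069) = 1/(216015211/1069) = 1069/216015211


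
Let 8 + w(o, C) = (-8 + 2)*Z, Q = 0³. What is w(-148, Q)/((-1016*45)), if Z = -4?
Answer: -2/5715 ≈ -0.00034996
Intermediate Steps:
Q = 0
w(o, C) = 16 (w(o, C) = -8 + (-8 + 2)*(-4) = -8 - 6*(-4) = -8 + 24 = 16)
w(-148, Q)/((-1016*45)) = 16/((-1016*45)) = 16/(-45720) = 16*(-1/45720) = -2/5715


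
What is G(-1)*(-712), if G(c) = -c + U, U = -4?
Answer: 2136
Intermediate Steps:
G(c) = -4 - c (G(c) = -c - 4 = -4 - c)
G(-1)*(-712) = (-4 - 1*(-1))*(-712) = (-4 + 1)*(-712) = -3*(-712) = 2136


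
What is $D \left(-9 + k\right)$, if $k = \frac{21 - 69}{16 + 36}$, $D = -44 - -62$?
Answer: $- \frac{2322}{13} \approx -178.62$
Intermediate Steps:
$D = 18$ ($D = -44 + 62 = 18$)
$k = - \frac{12}{13}$ ($k = - \frac{48}{52} = \left(-48\right) \frac{1}{52} = - \frac{12}{13} \approx -0.92308$)
$D \left(-9 + k\right) = 18 \left(-9 - \frac{12}{13}\right) = 18 \left(- \frac{129}{13}\right) = - \frac{2322}{13}$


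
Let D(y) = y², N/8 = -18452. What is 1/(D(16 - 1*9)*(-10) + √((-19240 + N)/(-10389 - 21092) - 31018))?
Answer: -7712845/4267449451 - 3*I*√3415026706418/8534898902 ≈ -0.0018074 - 0.00064956*I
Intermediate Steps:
N = -147616 (N = 8*(-18452) = -147616)
1/(D(16 - 1*9)*(-10) + √((-19240 + N)/(-10389 - 21092) - 31018)) = 1/((16 - 1*9)²*(-10) + √((-19240 - 147616)/(-10389 - 21092) - 31018)) = 1/((16 - 9)²*(-10) + √(-166856/(-31481) - 31018)) = 1/(7²*(-10) + √(-166856*(-1/31481) - 31018)) = 1/(49*(-10) + √(166856/31481 - 31018)) = 1/(-490 + √(-976310802/31481)) = 1/(-490 + 3*I*√3415026706418/31481)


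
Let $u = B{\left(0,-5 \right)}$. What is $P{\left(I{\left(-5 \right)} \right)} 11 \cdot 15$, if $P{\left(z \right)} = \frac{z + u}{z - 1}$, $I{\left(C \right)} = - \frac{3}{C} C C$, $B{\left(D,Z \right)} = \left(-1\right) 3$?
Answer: $\frac{990}{7} \approx 141.43$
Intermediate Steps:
$B{\left(D,Z \right)} = -3$
$u = -3$
$I{\left(C \right)} = - 3 C$
$P{\left(z \right)} = \frac{-3 + z}{-1 + z}$ ($P{\left(z \right)} = \frac{z - 3}{z - 1} = \frac{-3 + z}{-1 + z}$)
$P{\left(I{\left(-5 \right)} \right)} 11 \cdot 15 = \frac{-3 - -15}{-1 - -15} \cdot 11 \cdot 15 = \frac{-3 + 15}{-1 + 15} \cdot 11 \cdot 15 = \frac{1}{14} \cdot 12 \cdot 11 \cdot 15 = \frac{6}{7} \cdot 11 \cdot 15 = \frac{66}{7} \cdot 15 = \frac{990}{7}$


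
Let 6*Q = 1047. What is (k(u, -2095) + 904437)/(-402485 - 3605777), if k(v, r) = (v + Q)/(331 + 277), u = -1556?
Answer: -1099792629/4874046592 ≈ -0.22564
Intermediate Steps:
Q = 349/2 (Q = (1/6)*1047 = 349/2 ≈ 174.50)
k(v, r) = 349/1216 + v/608 (k(v, r) = (v + 349/2)/(331 + 277) = (349/2 + v)/608 = (349/2 + v)*(1/608) = 349/1216 + v/608)
(k(u, -2095) + 904437)/(-402485 - 3605777) = ((349/1216 + (1/608)*(-1556)) + 904437)/(-402485 - 3605777) = ((349/1216 - 389/152) + 904437)/(-4008262) = (-2763/1216 + 904437)*(-1/4008262) = (1099792629/1216)*(-1/4008262) = -1099792629/4874046592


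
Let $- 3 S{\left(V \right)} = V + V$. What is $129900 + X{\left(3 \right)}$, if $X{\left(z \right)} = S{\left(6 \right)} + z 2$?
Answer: $129902$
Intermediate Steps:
$S{\left(V \right)} = - \frac{2 V}{3}$ ($S{\left(V \right)} = - \frac{V + V}{3} = - \frac{2 V}{3}$)
$X{\left(z \right)} = -4 + 2 z$ ($X{\left(z \right)} = \left(- \frac{2}{3}\right) 6 + z 2 = -4 + 2 z$)
$129900 + X{\left(3 \right)} = 129900 + \left(-4 + 2 \cdot 3\right) = 129900 + \left(-4 + 6\right) = 129900 + 2 = 129902$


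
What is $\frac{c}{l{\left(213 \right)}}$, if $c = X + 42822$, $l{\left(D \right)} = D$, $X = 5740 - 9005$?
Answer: $\frac{39557}{213} \approx 185.71$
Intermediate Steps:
$X = -3265$
$c = 39557$ ($c = -3265 + 42822 = 39557$)
$\frac{c}{l{\left(213 \right)}} = \frac{39557}{213}$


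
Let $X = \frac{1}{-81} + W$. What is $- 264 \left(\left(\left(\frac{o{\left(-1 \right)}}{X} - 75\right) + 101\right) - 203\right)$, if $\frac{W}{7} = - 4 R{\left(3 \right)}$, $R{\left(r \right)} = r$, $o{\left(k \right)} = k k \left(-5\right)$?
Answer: $\frac{63575424}{1361} \approx 46712.0$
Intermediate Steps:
$o{\left(k \right)} = - 5 k^{2}$ ($o{\left(k \right)} = k^{2} \left(-5\right) = - 5 k^{2}$)
$W = -84$ ($W = 7 \left(\left(-4\right) 3\right) = 7 \left(-12\right) = -84$)
$X = - \frac{6805}{81}$ ($X = \frac{1}{-81} - 84 = - \frac{1}{81} - 84 = - \frac{6805}{81} \approx -84.012$)
$- 264 \left(\left(\left(\frac{o{\left(-1 \right)}}{X} - 75\right) + 101\right) - 203\right) = - 264 \left(\left(\left(\frac{\left(-5\right) \left(-1\right)^{2}}{- \frac{6805}{81}} - 75\right) + 101\right) - 203\right) = - 264 \left(\left(\left(\left(-5\right) 1 \left(- \frac{81}{6805}\right) - 75\right) + 101\right) - 203\right) = - 264 \left(\left(\left(\left(-5\right) \left(- \frac{81}{6805}\right) - 75\right) + 101\right) - 203\right) = - 264 \left(\left(\left(\frac{81}{1361} - 75\right) + 101\right) - 203\right) = - 264 \left(\left(- \frac{101994}{1361} + 101\right) - 203\right) = - 264 \left(\frac{35467}{1361} - 203\right) = \left(-264\right) \left(- \frac{240816}{1361}\right) = \frac{63575424}{1361}$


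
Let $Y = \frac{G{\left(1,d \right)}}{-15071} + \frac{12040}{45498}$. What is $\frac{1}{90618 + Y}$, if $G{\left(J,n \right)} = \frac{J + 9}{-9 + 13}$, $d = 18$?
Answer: $\frac{685700358}{62136976382339} \approx 1.1035 \cdot 10^{-5}$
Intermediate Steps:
$G{\left(J,n \right)} = \frac{9}{4} + \frac{J}{4}$ ($G{\left(J,n \right)} = \frac{9 + J}{4} = \left(9 + J\right) \frac{1}{4} = \frac{9}{4} + \frac{J}{4}$)
$Y = \frac{181341095}{685700358}$ ($Y = \frac{\frac{9}{4} + \frac{1}{4} \cdot 1}{-15071} + \frac{12040}{45498} = \left(\frac{9}{4} + \frac{1}{4}\right) \left(- \frac{1}{15071}\right) + 12040 \cdot \frac{1}{45498} = \frac{5}{2} \left(- \frac{1}{15071}\right) + \frac{6020}{22749} = - \frac{5}{30142} + \frac{6020}{22749} = \frac{181341095}{685700358} \approx 0.26446$)
$\frac{1}{90618 + Y} = \frac{1}{90618 + \frac{181341095}{685700358}} = \frac{1}{\frac{62136976382339}{685700358}} = \frac{685700358}{62136976382339}$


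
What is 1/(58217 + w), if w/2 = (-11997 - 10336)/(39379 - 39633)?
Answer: 127/7415892 ≈ 1.7125e-5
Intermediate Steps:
w = 22333/127 (w = 2*((-11997 - 10336)/(39379 - 39633)) = 2*(-22333/(-254)) = 2*(-22333*(-1/254)) = 2*(22333/254) = 22333/127 ≈ 175.85)
1/(58217 + w) = 1/(58217 + 22333/127) = 1/(7415892/127) = 127/7415892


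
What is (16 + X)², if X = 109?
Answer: 15625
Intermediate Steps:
(16 + X)² = (16 + 109)² = 125² = 15625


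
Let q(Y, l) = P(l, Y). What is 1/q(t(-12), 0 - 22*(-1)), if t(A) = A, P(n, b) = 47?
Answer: 1/47 ≈ 0.021277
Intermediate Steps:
q(Y, l) = 47
1/q(t(-12), 0 - 22*(-1)) = 1/47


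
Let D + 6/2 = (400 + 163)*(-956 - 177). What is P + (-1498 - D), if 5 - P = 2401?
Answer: 633988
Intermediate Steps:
P = -2396 (P = 5 - 1*2401 = 5 - 2401 = -2396)
D = -637882 (D = -3 + (400 + 163)*(-956 - 177) = -3 + 563*(-1133) = -3 - 637879 = -637882)
P + (-1498 - D) = -2396 + (-1498 - 1*(-637882)) = -2396 + (-1498 + 637882) = -2396 + 636384 = 633988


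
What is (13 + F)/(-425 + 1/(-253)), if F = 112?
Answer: -31625/107526 ≈ -0.29412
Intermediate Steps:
(13 + F)/(-425 + 1/(-253)) = (13 + 112)/(-425 + 1/(-253)) = 125/(-425 - 1/253) = 125/(-107526/253) = 125*(-253/107526) = -31625/107526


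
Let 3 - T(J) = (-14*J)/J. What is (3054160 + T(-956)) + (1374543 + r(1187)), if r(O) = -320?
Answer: 4428400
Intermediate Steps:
T(J) = 17 (T(J) = 3 - (-14*J)/J = 3 - 1*(-14) = 3 + 14 = 17)
(3054160 + T(-956)) + (1374543 + r(1187)) = (3054160 + 17) + (1374543 - 320) = 3054177 + 1374223 = 4428400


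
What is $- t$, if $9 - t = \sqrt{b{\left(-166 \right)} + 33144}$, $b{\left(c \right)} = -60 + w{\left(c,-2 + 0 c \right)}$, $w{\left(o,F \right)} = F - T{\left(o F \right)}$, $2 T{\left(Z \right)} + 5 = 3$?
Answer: $-9 + \sqrt{33083} \approx 172.89$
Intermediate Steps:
$T{\left(Z \right)} = -1$ ($T{\left(Z \right)} = - \frac{5}{2} + \frac{1}{2} \cdot 3 = - \frac{5}{2} + \frac{3}{2} = -1$)
$w{\left(o,F \right)} = 1 + F$ ($w{\left(o,F \right)} = F - -1 = F + 1 = 1 + F$)
$b{\left(c \right)} = -61$ ($b{\left(c \right)} = -60 + \left(1 - \left(2 + 0 c\right)\right) = -60 + \left(1 + \left(-2 + 0\right)\right) = -60 + \left(1 - 2\right) = -60 - 1 = -61$)
$t = 9 - \sqrt{33083}$ ($t = 9 - \sqrt{-61 + 33144} = 9 - \sqrt{33083} \approx -172.89$)
$- t = - (9 - \sqrt{33083}) = -9 + \sqrt{33083}$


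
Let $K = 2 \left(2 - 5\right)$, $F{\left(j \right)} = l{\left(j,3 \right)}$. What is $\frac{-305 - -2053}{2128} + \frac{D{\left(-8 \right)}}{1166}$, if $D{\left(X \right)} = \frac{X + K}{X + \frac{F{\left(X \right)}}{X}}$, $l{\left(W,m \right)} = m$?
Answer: $\frac{899971}{1093708} \approx 0.82286$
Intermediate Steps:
$F{\left(j \right)} = 3$
$K = -6$ ($K = 2 \left(-3\right) = -6$)
$D{\left(X \right)} = \frac{-6 + X}{X + \frac{3}{X}}$ ($D{\left(X \right)} = \frac{X - 6}{X + \frac{3}{X}} = \frac{-6 + X}{X + \frac{3}{X}}$)
$\frac{-305 - -2053}{2128} + \frac{D{\left(-8 \right)}}{1166} = \frac{-305 - -2053}{2128} + \frac{\left(-8\right) \frac{1}{3 + \left(-8\right)^{2}} \left(-6 - 8\right)}{1166} = \left(-305 + 2053\right) \frac{1}{2128} + \left(-8\right) \frac{1}{3 + 64} \left(-14\right) \frac{1}{1166} = 1748 \cdot \frac{1}{2128} + \left(-8\right) \frac{1}{67} \left(-14\right) \frac{1}{1166} = \frac{23}{28} + \left(-8\right) \frac{1}{67} \left(-14\right) \frac{1}{1166} = \frac{23}{28} + \frac{112}{67} \cdot \frac{1}{1166} = \frac{23}{28} + \frac{56}{39061} = \frac{899971}{1093708}$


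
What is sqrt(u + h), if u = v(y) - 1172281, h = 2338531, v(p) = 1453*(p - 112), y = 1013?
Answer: sqrt(2475403) ≈ 1573.3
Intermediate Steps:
v(p) = -162736 + 1453*p (v(p) = 1453*(-112 + p) = -162736 + 1453*p)
u = 136872 (u = (-162736 + 1453*1013) - 1172281 = (-162736 + 1471889) - 1172281 = 1309153 - 1172281 = 136872)
sqrt(u + h) = sqrt(136872 + 2338531) = sqrt(2475403)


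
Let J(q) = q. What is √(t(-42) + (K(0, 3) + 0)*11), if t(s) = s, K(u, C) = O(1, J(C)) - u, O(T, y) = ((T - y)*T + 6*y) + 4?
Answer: √178 ≈ 13.342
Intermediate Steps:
O(T, y) = 4 + 6*y + T*(T - y) (O(T, y) = (T*(T - y) + 6*y) + 4 = (6*y + T*(T - y)) + 4 = 4 + 6*y + T*(T - y))
K(u, C) = 5 - u + 5*C (K(u, C) = (4 + 1² + 6*C - 1*1*C) - u = (4 + 1 + 6*C - C) - u = (5 + 5*C) - u = 5 - u + 5*C)
√(t(-42) + (K(0, 3) + 0)*11) = √(-42 + ((5 - 1*0 + 5*3) + 0)*11) = √(-42 + ((5 + 0 + 15) + 0)*11) = √(-42 + (20 + 0)*11) = √(-42 + 20*11) = √(-42 + 220) = √178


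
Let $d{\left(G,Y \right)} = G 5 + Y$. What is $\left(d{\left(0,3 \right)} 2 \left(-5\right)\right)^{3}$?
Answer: $-27000$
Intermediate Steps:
$d{\left(G,Y \right)} = Y + 5 G$ ($d{\left(G,Y \right)} = 5 G + Y = Y + 5 G$)
$\left(d{\left(0,3 \right)} 2 \left(-5\right)\right)^{3} = \left(\left(3 + 5 \cdot 0\right) 2 \left(-5\right)\right)^{3} = \left(\left(3 + 0\right) \left(-10\right)\right)^{3} = \left(3 \left(-10\right)\right)^{3} = \left(-30\right)^{3} = -27000$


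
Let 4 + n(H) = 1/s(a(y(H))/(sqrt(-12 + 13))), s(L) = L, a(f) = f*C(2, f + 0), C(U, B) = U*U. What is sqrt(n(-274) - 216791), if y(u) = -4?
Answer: I*sqrt(3468721)/4 ≈ 465.61*I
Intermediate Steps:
C(U, B) = U**2
a(f) = 4*f (a(f) = f*2**2 = f*4 = 4*f)
n(H) = -65/16 (n(H) = -4 + 1/((4*(-4))/(sqrt(-12 + 13))) = -4 + 1/(-16/(sqrt(1))) = -4 + 1/(-16/1) = -4 + 1/(-16*1) = -4 + 1/(-16) = -4 - 1/16 = -65/16)
sqrt(n(-274) - 216791) = sqrt(-65/16 - 216791) = sqrt(-3468721/16) = I*sqrt(3468721)/4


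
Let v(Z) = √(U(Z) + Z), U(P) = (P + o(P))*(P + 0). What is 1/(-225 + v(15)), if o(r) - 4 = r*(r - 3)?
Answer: -3/635 - 2*√30/9525 ≈ -0.0058745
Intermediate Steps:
o(r) = 4 + r*(-3 + r) (o(r) = 4 + r*(r - 3) = 4 + r*(-3 + r))
U(P) = P*(4 + P² - 2*P) (U(P) = (P + (4 + P² - 3*P))*(P + 0) = (4 + P² - 2*P)*P = P*(4 + P² - 2*P))
v(Z) = √(Z + Z*(4 + Z² - 2*Z)) (v(Z) = √(Z*(4 + Z² - 2*Z) + Z) = √(Z + Z*(4 + Z² - 2*Z)))
1/(-225 + v(15)) = 1/(-225 + √(15*(5 + 15² - 2*15))) = 1/(-225 + √(15*(5 + 225 - 30))) = 1/(-225 + √(15*200)) = 1/(-225 + √3000) = 1/(-225 + 10*√30)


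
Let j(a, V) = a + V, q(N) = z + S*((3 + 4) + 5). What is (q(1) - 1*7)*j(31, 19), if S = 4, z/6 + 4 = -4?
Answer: -350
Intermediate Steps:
z = -48 (z = -24 + 6*(-4) = -24 - 24 = -48)
q(N) = 0 (q(N) = -48 + 4*((3 + 4) + 5) = -48 + 4*(7 + 5) = -48 + 4*12 = -48 + 48 = 0)
j(a, V) = V + a
(q(1) - 1*7)*j(31, 19) = (0 - 1*7)*(19 + 31) = (0 - 7)*50 = -7*50 = -350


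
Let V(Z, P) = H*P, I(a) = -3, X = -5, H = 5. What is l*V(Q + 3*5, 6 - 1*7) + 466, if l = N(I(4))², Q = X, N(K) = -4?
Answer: 386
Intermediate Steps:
Q = -5
V(Z, P) = 5*P
l = 16 (l = (-4)² = 16)
l*V(Q + 3*5, 6 - 1*7) + 466 = 16*(5*(6 - 1*7)) + 466 = 16*(5*(6 - 7)) + 466 = 16*(5*(-1)) + 466 = 16*(-5) + 466 = -80 + 466 = 386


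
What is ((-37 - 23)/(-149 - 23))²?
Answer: 225/1849 ≈ 0.12169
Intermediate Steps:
((-37 - 23)/(-149 - 23))² = (-60/(-172))² = (-60*(-1/172))² = (15/43)² = 225/1849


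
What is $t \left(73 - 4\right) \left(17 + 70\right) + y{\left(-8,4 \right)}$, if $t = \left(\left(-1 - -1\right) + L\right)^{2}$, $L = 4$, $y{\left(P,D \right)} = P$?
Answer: $96040$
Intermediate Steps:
$t = 16$ ($t = \left(\left(-1 - -1\right) + 4\right)^{2} = \left(\left(-1 + 1\right) + 4\right)^{2} = \left(0 + 4\right)^{2} = 4^{2} = 16$)
$t \left(73 - 4\right) \left(17 + 70\right) + y{\left(-8,4 \right)} = 16 \left(73 - 4\right) \left(17 + 70\right) - 8 = 16 \cdot 69 \cdot 87 - 8 = 16 \cdot 6003 - 8 = 96048 - 8 = 96040$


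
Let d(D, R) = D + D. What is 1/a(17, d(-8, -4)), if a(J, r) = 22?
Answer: 1/22 ≈ 0.045455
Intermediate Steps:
d(D, R) = 2*D
1/a(17, d(-8, -4)) = 1/22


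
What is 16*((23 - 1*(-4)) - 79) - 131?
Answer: -963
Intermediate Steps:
16*((23 - 1*(-4)) - 79) - 131 = 16*((23 + 4) - 79) - 131 = 16*(27 - 79) - 131 = 16*(-52) - 131 = -832 - 131 = -963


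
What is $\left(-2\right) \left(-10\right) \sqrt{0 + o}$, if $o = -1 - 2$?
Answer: $20 i \sqrt{3} \approx 34.641 i$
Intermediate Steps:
$o = -3$ ($o = -1 - 2 = -3$)
$\left(-2\right) \left(-10\right) \sqrt{0 + o} = \left(-2\right) \left(-10\right) \sqrt{0 - 3} = 20 \sqrt{-3} = 20 i \sqrt{3}$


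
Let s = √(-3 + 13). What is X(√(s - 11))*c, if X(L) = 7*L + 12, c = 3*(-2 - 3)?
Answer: -180 - 105*I*√(11 - √10) ≈ -180.0 - 293.96*I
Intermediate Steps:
c = -15 (c = 3*(-5) = -15)
s = √10 ≈ 3.1623
X(L) = 12 + 7*L
X(√(s - 11))*c = (12 + 7*√(√10 - 11))*(-15) = (12 + 7*√(-11 + √10))*(-15) = -180 - 105*√(-11 + √10)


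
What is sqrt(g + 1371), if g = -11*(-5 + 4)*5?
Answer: sqrt(1426) ≈ 37.762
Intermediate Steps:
g = 55 (g = -(-11)*5 = -11*(-5) = 55)
sqrt(g + 1371) = sqrt(55 + 1371) = sqrt(1426)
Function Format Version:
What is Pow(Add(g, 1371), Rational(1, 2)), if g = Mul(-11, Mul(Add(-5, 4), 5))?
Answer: Pow(1426, Rational(1, 2)) ≈ 37.762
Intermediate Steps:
g = 55 (g = Mul(-11, Mul(-1, 5)) = Mul(-11, -5) = 55)
Pow(Add(g, 1371), Rational(1, 2)) = Pow(Add(55, 1371), Rational(1, 2)) = Pow(1426, Rational(1, 2))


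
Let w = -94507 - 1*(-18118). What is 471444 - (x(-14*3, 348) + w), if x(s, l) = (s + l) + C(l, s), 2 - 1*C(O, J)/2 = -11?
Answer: 547501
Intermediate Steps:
C(O, J) = 26 (C(O, J) = 4 - 2*(-11) = 4 + 22 = 26)
w = -76389 (w = -94507 + 18118 = -76389)
x(s, l) = 26 + l + s (x(s, l) = (s + l) + 26 = (l + s) + 26 = 26 + l + s)
471444 - (x(-14*3, 348) + w) = 471444 - ((26 + 348 - 14*3) - 76389) = 471444 - ((26 + 348 - 42) - 76389) = 471444 - (332 - 76389) = 471444 - 1*(-76057) = 471444 + 76057 = 547501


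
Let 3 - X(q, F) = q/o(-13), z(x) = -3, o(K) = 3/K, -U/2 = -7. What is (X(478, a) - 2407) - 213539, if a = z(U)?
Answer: -641615/3 ≈ -2.1387e+5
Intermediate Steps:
U = 14 (U = -2*(-7) = 14)
a = -3
X(q, F) = 3 + 13*q/3 (X(q, F) = 3 - q/(3/(-13)) = 3 - q/(3*(-1/13)) = 3 - q/(-3/13) = 3 - q*(-13)/3 = 3 - (-13)*q/3 = 3 + 13*q/3)
(X(478, a) - 2407) - 213539 = ((3 + (13/3)*478) - 2407) - 213539 = ((3 + 6214/3) - 2407) - 213539 = (6223/3 - 2407) - 213539 = -998/3 - 213539 = -641615/3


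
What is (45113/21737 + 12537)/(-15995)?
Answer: -272561882/347683315 ≈ -0.78394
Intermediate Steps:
(45113/21737 + 12537)/(-15995) = (45113*(1/21737) + 12537)*(-1/15995) = (45113/21737 + 12537)*(-1/15995) = (272561882/21737)*(-1/15995) = -272561882/347683315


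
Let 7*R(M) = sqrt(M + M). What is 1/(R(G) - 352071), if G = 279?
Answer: -1916831/674860606939 - 7*sqrt(62)/2024581820817 ≈ -2.8404e-6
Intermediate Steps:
R(M) = sqrt(2)*sqrt(M)/7 (R(M) = sqrt(M + M)/7 = sqrt(2*M)/7 = (sqrt(2)*sqrt(M))/7 = sqrt(2)*sqrt(M)/7)
1/(R(G) - 352071) = 1/(sqrt(2)*sqrt(279)/7 - 352071) = 1/(sqrt(2)*(3*sqrt(31))/7 - 352071) = 1/(3*sqrt(62)/7 - 352071) = 1/(-352071 + 3*sqrt(62)/7)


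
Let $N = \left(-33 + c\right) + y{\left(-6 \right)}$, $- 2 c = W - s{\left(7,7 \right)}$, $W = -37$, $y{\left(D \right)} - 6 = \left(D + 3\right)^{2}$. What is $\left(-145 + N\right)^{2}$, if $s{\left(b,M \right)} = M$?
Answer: $19881$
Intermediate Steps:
$y{\left(D \right)} = 6 + \left(3 + D\right)^{2}$ ($y{\left(D \right)} = 6 + \left(D + 3\right)^{2} = 6 + \left(3 + D\right)^{2}$)
$c = 22$ ($c = - \frac{-37 - 7}{2} = \left(- \frac{1}{2}\right) \left(-44\right) = 22$)
$N = 4$ ($N = \left(-33 + 22\right) + \left(6 + \left(3 - 6\right)^{2}\right) = -11 + \left(6 + \left(-3\right)^{2}\right) = -11 + \left(6 + 9\right) = -11 + 15 = 4$)
$\left(-145 + N\right)^{2} = \left(-145 + 4\right)^{2} = \left(-141\right)^{2} = 19881$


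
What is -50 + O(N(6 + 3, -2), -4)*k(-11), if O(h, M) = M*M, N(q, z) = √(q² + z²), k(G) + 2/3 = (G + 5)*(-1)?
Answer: 106/3 ≈ 35.333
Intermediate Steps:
k(G) = -17/3 - G (k(G) = -⅔ + (G + 5)*(-1) = -⅔ + (5 + G)*(-1) = -⅔ + (-5 - G) = -17/3 - G)
O(h, M) = M²
-50 + O(N(6 + 3, -2), -4)*k(-11) = -50 + (-4)²*(-17/3 - 1*(-11)) = -50 + 16*(-17/3 + 11) = -50 + 16*(16/3) = -50 + 256/3 = 106/3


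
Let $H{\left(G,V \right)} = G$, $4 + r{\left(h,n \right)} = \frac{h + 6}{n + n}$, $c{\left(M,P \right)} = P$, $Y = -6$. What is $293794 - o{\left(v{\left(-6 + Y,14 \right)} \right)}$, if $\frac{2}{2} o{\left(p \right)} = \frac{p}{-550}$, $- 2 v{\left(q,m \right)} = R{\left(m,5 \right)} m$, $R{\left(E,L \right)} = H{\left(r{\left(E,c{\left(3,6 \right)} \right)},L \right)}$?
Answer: $\frac{484760149}{1650} \approx 2.9379 \cdot 10^{5}$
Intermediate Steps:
$r{\left(h,n \right)} = -4 + \frac{6 + h}{2 n}$ ($r{\left(h,n \right)} = -4 + \frac{h + 6}{n + n} = -4 + \frac{6 + h}{2 n}$)
$R{\left(E,L \right)} = - \frac{7}{2} + \frac{E}{12}$ ($R{\left(E,L \right)} = \frac{6 + E - 48}{2 \cdot 6} = \frac{1}{2} \cdot \frac{1}{6} \left(6 + E - 48\right) = \frac{1}{2} \cdot \frac{1}{6} \left(-42 + E\right) = - \frac{7}{2} + \frac{E}{12}$)
$v{\left(q,m \right)} = - \frac{m \left(- \frac{7}{2} + \frac{m}{12}\right)}{2}$ ($v{\left(q,m \right)} = - \frac{\left(- \frac{7}{2} + \frac{m}{12}\right) m}{2} = - \frac{m \left(- \frac{7}{2} + \frac{m}{12}\right)}{2}$)
$o{\left(p \right)} = - \frac{p}{550}$ ($o{\left(p \right)} = \frac{p}{-550} = p \left(- \frac{1}{550}\right) = - \frac{p}{550}$)
$293794 - o{\left(v{\left(-6 + Y,14 \right)} \right)} = 293794 - - \frac{\frac{1}{24} \cdot 14 \left(42 - 14\right)}{550} = 293794 - - \frac{\frac{1}{24} \cdot 14 \cdot 28}{550} = 293794 - \left(- \frac{1}{550}\right) \frac{49}{3} = 293794 - - \frac{49}{1650} = 293794 + \frac{49}{1650} = \frac{484760149}{1650}$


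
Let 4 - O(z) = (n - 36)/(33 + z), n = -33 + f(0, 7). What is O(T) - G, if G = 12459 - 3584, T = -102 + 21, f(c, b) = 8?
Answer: -425869/48 ≈ -8872.3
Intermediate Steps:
T = -81
n = -25 (n = -33 + 8 = -25)
G = 8875
O(z) = 4 + 61/(33 + z) (O(z) = 4 - (-25 - 36)/(33 + z) = 4 - (-61)/(33 + z) = 4 + 61/(33 + z))
O(T) - G = (193 + 4*(-81))/(33 - 81) - 1*8875 = (193 - 324)/(-48) - 8875 = -1/48*(-131) - 8875 = 131/48 - 8875 = -425869/48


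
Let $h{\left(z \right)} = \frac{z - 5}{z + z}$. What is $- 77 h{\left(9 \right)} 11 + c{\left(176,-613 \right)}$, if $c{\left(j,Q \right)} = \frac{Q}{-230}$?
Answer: $- \frac{384103}{2070} \approx -185.56$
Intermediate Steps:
$c{\left(j,Q \right)} = - \frac{Q}{230}$ ($c{\left(j,Q \right)} = Q \left(- \frac{1}{230}\right) = - \frac{Q}{230}$)
$h{\left(z \right)} = \frac{-5 + z}{2 z}$
$- 77 h{\left(9 \right)} 11 + c{\left(176,-613 \right)} = - 77 \frac{-5 + 9}{2 \cdot 9} \cdot 11 - - \frac{613}{230} = - 77 \cdot \frac{1}{2} \cdot \frac{1}{9} \cdot 4 \cdot 11 + \frac{613}{230} = \left(-77\right) \frac{2}{9} \cdot 11 + \frac{613}{230} = \left(- \frac{154}{9}\right) 11 + \frac{613}{230} = - \frac{1694}{9} + \frac{613}{230} = - \frac{384103}{2070}$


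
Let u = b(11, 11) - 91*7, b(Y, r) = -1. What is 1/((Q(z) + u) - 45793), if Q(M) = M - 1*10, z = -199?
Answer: -1/46640 ≈ -2.1441e-5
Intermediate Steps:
u = -638 (u = -1 - 91*7 = -1 - 637 = -638)
Q(M) = -10 + M (Q(M) = M - 10 = -10 + M)
1/((Q(z) + u) - 45793) = 1/(((-10 - 199) - 638) - 45793) = 1/((-209 - 638) - 45793) = 1/(-847 - 45793) = 1/(-46640) = -1/46640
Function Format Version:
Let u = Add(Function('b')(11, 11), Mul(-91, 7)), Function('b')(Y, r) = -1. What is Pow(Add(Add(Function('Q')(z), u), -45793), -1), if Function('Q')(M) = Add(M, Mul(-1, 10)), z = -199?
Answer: Rational(-1, 46640) ≈ -2.1441e-5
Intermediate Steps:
u = -638 (u = Add(-1, Mul(-91, 7)) = Add(-1, -637) = -638)
Function('Q')(M) = Add(-10, M) (Function('Q')(M) = Add(M, -10) = Add(-10, M))
Pow(Add(Add(Function('Q')(z), u), -45793), -1) = Pow(Add(Add(Add(-10, -199), -638), -45793), -1) = Pow(Add(Add(-209, -638), -45793), -1) = Pow(Add(-847, -45793), -1) = Pow(-46640, -1) = Rational(-1, 46640)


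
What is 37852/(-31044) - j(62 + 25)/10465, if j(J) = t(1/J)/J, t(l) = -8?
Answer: -73637381/60393515 ≈ -1.2193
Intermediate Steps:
j(J) = -8/J
37852/(-31044) - j(62 + 25)/10465 = 37852/(-31044) - (-8/(62 + 25))/10465 = 37852*(-1/31044) - (-8/87)/10465 = -9463/7761 - (-8*1/87)/10465 = -9463/7761 - (-8)/(87*10465) = -9463/7761 - 1*(-8/910455) = -9463/7761 + 8/910455 = -73637381/60393515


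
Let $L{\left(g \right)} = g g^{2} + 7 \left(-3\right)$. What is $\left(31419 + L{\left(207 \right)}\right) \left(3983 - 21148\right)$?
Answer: $-152788085265$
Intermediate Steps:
$L{\left(g \right)} = -21 + g^{3}$ ($L{\left(g \right)} = g^{3} - 21 = -21 + g^{3}$)
$\left(31419 + L{\left(207 \right)}\right) \left(3983 - 21148\right) = \left(31419 - \left(21 - 207^{3}\right)\right) \left(3983 - 21148\right) = \left(31419 + \left(-21 + 8869743\right)\right) \left(-17165\right) = \left(31419 + 8869722\right) \left(-17165\right) = 8901141 \left(-17165\right) = -152788085265$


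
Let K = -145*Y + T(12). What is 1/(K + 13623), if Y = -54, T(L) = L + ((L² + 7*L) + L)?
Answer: 1/21705 ≈ 4.6072e-5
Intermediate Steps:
T(L) = L² + 9*L (T(L) = L + (L² + 8*L) = L² + 9*L)
K = 8082 (K = -145*(-54) + 12*(9 + 12) = 7830 + 12*21 = 7830 + 252 = 8082)
1/(K + 13623) = 1/(8082 + 13623) = 1/21705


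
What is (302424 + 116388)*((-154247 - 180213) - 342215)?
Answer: -283399610100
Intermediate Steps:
(302424 + 116388)*((-154247 - 180213) - 342215) = 418812*(-334460 - 342215) = 418812*(-676675) = -283399610100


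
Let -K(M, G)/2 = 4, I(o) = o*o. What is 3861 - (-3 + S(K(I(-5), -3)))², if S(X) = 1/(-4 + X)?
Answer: 554615/144 ≈ 3851.5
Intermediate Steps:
I(o) = o²
K(M, G) = -8 (K(M, G) = -2*4 = -8)
3861 - (-3 + S(K(I(-5), -3)))² = 3861 - (-3 + 1/(-4 - 8))² = 3861 - (-3 + 1/(-12))² = 3861 - (-3 - 1/12)² = 3861 - (-37/12)² = 3861 - 1*1369/144 = 3861 - 1369/144 = 554615/144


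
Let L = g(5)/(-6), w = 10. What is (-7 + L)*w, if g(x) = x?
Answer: -235/3 ≈ -78.333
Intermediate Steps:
L = -5/6 (L = 5/(-6) = 5*(-1/6) = -5/6 ≈ -0.83333)
(-7 + L)*w = (-7 - 5/6)*10 = -47/6*10 = -235/3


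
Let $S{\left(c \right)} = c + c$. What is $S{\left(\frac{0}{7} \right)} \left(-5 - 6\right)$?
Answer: $0$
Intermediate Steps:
$S{\left(c \right)} = 2 c$
$S{\left(\frac{0}{7} \right)} \left(-5 - 6\right) = 2 \cdot \frac{0}{7} \left(-5 - 6\right) = 2 \cdot 0 \cdot \frac{1}{7} \left(-5 - 6\right) = 2 \cdot 0 \left(-11\right) = 0 \left(-11\right) = 0$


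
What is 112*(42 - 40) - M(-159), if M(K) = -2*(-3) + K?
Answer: 377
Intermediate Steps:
M(K) = 6 + K
112*(42 - 40) - M(-159) = 112*(42 - 40) - (6 - 159) = 112*2 - 1*(-153) = 224 + 153 = 377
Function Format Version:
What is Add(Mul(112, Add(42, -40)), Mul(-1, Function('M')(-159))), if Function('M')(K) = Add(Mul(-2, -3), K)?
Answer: 377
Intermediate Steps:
Function('M')(K) = Add(6, K)
Add(Mul(112, Add(42, -40)), Mul(-1, Function('M')(-159))) = Add(Mul(112, Add(42, -40)), Mul(-1, Add(6, -159))) = Add(Mul(112, 2), Mul(-1, -153)) = Add(224, 153) = 377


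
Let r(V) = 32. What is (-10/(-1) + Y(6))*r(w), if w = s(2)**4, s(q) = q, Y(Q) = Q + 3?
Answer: 608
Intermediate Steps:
Y(Q) = 3 + Q
w = 16 (w = 2**4 = 16)
(-10/(-1) + Y(6))*r(w) = (-10/(-1) + (3 + 6))*32 = (-10*(-1) + 9)*32 = (-2*(-5) + 9)*32 = (10 + 9)*32 = 19*32 = 608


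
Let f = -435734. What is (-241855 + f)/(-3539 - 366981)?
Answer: 677589/370520 ≈ 1.8288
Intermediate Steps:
(-241855 + f)/(-3539 - 366981) = (-241855 - 435734)/(-3539 - 366981) = -677589/(-370520) = -677589*(-1/370520) = 677589/370520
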